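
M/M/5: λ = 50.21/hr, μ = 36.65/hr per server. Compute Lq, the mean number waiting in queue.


a = λ/μ = 1.3700; ρ = a/5 = 0.2740
P₀ = 0.253863
Lq = P₀·a^c·ρ / (c!·(1−ρ)²) = 0.253863·4.82593·0.2740/(120·0.52708)
= 0.005307

Final: 0.005307


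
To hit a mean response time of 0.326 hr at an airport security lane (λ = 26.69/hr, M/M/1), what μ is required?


W = 1/(μ−λ) ⇒ μ − λ = 1/W = 1/0.326 = 3.0675
μ = λ + 1/W = 26.69 + 3.0675 = 29.7575 per hr

Final: 29.7575 /hr


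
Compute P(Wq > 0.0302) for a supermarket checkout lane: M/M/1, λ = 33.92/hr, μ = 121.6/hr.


ρ = 33.92/121.6 = 0.2789
P(Wq > t) = ρ·e^{−(μ−λ)t} = 0.2789·e^{−2.6479}
= 0.2789·0.070797 = 0.019749

Final: 0.019749


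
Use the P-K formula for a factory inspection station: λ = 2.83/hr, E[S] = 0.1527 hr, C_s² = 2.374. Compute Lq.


ρ = λ·E[S] = 2.83·0.1527 = 0.4321
Lq = ρ²(1+C_s²)/(2(1−ρ)) = 0.1867·(1+2.374)/(2·0.5679)
= 0.1867·3.3740/1.1357 = 0.55479

Final: 0.55479


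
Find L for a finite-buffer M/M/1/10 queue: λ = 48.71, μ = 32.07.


ρ = 48.71/32.07 = 1.5189
L = ρ[1 − (K+1)ρ^K + Kρ^(K+1)] / [(1−ρ)(1−ρ^(K+1))]
Numerator: 1.5189·(1 − 11·65.341891 + 10·99.245510) = 417.223552
Denominator: (-0.5189)·(-98.245510) = 50.976155
L = 417.223552/50.976155 = 8.1847

Final: 8.1847


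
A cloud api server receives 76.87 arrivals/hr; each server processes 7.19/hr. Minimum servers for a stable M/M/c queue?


Stability requires cμ > λ ⇔ c > λ/μ.
λ/μ = 76.87/7.19 = 10.6912
Minimum integer c = ⌊10.6912⌋ + 1 = 11
Check: 11·7.19 = 79.09 > 76.87, while 10·7.19 = 71.90 ≤ 76.87

Final: 11 servers


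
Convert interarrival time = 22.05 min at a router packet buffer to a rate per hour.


λ = 1/(interarrival time) in consistent units.
1 hour = 60 min, so λ = 60/22.05 = 2.7211 per hour

Final: 2.7211 /hr


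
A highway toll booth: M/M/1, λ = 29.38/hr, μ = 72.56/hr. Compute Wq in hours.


ρ = 29.38/72.56 = 0.4049
Wq = ρ/(μ−λ) = 0.4049/(72.56 − 29.38) = 0.4049/43.18 = 0.009377 hr

Final: 0.009377 hr


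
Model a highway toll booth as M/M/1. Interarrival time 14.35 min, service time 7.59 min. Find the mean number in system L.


λ = 60/14.35 = 4.1812 /hr
μ = 60/7.59 = 7.9051 /hr
ρ = λ/μ = 4.1812/7.9051 = 0.5289
L = ρ/(1−ρ) = 0.5289/0.4711 = 1.1228

Final: 1.1228


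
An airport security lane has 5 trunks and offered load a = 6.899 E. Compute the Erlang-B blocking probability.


B(c,a) = (a^c/c!) / Σ_{k=0}^{c} a^k/k!
a^5/5! = 130.241527
Σ terms (k=0..5): 1.00000 + 6.89900 + 23.79810 + 54.72770 + 94.39160 + 130.24153 = 311.057924
B = 130.241527/311.057924 = 0.418705

Final: 0.418705


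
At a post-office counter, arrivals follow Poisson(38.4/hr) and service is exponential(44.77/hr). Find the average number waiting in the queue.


ρ = 38.4/44.77 = 0.8577
Lq = ρ²/(1−ρ) = 0.7357/0.1423 = 5.1705

Final: 5.1705


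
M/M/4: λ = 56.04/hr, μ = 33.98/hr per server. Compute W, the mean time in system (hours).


a = 1.6492; ρ = 0.4123; P₀ = 0.189350
Lq = P₀·a^c·ρ/(c!(1−ρ)²) = 0.06967
Wq = Lq/λ = 0.06967/56.04 = 0.001243 hr
W = Wq + 1/μ = 0.001243 + 0.02943 = 0.03067 hr

Final: 0.03067 hr


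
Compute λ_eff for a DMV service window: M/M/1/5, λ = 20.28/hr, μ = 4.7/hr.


ρ = 4.3149; P_K = (1−ρ)ρ^5/(1−ρ^6) = 0.768364
λ_eff = λ(1 − P_K) = 20.28·(1 − 0.768364) = 20.28·0.231636 = 4.6976 /hr

Final: 4.6976 /hr


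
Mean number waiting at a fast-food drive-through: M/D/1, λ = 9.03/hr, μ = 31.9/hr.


ρ = 9.03/31.9 = 0.2831
M/D/1: Lq = ρ²/(2(1−ρ)) = 0.08013/(2·0.7169) = 0.05588

Final: 0.05588


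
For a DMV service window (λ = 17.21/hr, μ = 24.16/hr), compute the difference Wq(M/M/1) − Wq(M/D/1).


ρ = 17.21/24.16 = 0.7123
Wq(M/M/1) = ρ/(μ−λ) = 0.7123/6.95 = 0.10249 hr
Wq(M/D/1) = ρ/(2(μ−λ)) = 0.05125 hr
Savings = 0.10249 − 0.05125 = 0.05125 hr

Final: 0.05125 hr


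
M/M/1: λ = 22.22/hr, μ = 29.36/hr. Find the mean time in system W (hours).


W = 1/(μ−λ) = 1/(29.36 − 22.22) = 1/7.14 = 0.1401 hr

Final: 0.1401 hr


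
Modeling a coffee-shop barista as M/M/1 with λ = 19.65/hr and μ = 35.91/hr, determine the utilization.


ρ = λ/μ = 19.65/35.91 = 0.5472

Final: 0.5472


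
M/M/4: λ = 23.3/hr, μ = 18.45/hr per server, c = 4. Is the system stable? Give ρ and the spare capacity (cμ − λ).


Total capacity cμ = 4·18.45 = 73.80/hr
ρ = λ/(cμ) = 23.3/73.80 = 0.3157
Stable ⇔ ρ < 1: YES
Spare capacity = cμ − λ = 73.80 − 23.3 = 50.50/hr

Final: ρ = 0.3157; stable; margin = 50.50/hr


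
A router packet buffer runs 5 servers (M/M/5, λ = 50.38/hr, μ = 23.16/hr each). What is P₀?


a = λ/μ = 50.38/23.16 = 2.1753; ρ = a/c = 0.4351
Σ_{k=0}^{4} a^k/k! (terms k=0..4) = 1.00000 + 2.17530 + 2.36597 + 1.71557 + 0.93297 = 8.18981
Tail: a^5/(5!(1−ρ)) = 48.70775/(120·0.5649) = 0.71848
P₀ = 1/(8.18981 + 0.71848) = 1/8.90829 = 0.112255

Final: 0.112255


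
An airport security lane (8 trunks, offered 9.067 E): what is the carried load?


B(8,9.067) = 0.292597 (Erlang-B)
Carried load = a(1 − B) = 9.067·(1 − 0.292597) = 9.067·0.707403 = 6.4140 E

Final: 6.4140 Erlangs


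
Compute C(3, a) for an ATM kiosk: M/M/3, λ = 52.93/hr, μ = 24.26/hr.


a = λ/μ = 2.1818; ρ = a/3 = 0.7273
P₀ = 0.083975 (from M/M/c formula)
C(c,a) = [a^c/(c!(1−ρ))]·P₀ = [10.38564/(6·0.2727)]·0.083975
= 6.34649·0.083975 = 0.532944

Final: 0.532944


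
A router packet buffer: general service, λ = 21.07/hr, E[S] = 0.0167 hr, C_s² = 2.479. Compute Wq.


ρ = λ·E[S] = 21.07·0.0167 = 0.3519
E[S²] = E[S]²(1+C_s²) = 0.0167²·(1+2.479) = 0.0009703
Wq = λ·E[S²]/(2(1−ρ)) = 21.07·0.0009703/(2·0.6481) = 0.01577 hr

Final: 0.01577 hr


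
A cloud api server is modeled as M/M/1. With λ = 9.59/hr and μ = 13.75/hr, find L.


ρ = λ/μ = 9.59/13.75 = 0.6975
L = ρ/(1−ρ) = 0.6975/(1 − 0.6975) = 0.6975/0.3025 = 2.3053

Final: 2.3053


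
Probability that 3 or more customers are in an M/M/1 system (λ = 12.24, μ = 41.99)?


ρ = 12.24/41.99 = 0.2915
P(N ≥ n) = ρ^n = 0.2915^3 = 0.024769

Final: 0.024769


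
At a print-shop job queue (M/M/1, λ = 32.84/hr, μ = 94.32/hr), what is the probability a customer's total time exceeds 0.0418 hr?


W ~ Exponential(μ−λ) for M/M/1.
μ − λ = 94.32 − 32.84 = 61.4800
P(W > t) = e^{−(μ−λ)t} = e^{−2.5699} = 0.076546

Final: 0.076546


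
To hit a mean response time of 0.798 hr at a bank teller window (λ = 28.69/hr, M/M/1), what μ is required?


W = 1/(μ−λ) ⇒ μ − λ = 1/W = 1/0.798 = 1.2531
μ = λ + 1/W = 28.69 + 1.2531 = 29.9431 per hr

Final: 29.9431 /hr


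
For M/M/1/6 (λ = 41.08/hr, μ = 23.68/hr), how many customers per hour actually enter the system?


ρ = 1.7348; P_K = (1−ρ)ρ^6/(1−ρ^7) = 0.432715
λ_eff = λ(1 − P_K) = 41.08·(1 − 0.432715) = 41.08·0.567285 = 23.3041 /hr

Final: 23.3041 /hr


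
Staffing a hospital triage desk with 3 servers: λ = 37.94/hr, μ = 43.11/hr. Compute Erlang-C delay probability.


a = λ/μ = 0.8801; ρ = a/3 = 0.2934
P₀ = 0.411843 (from M/M/c formula)
C(c,a) = [a^c/(c!(1−ρ))]·P₀ = [0.68164/(6·0.7066)]·0.411843
= 0.16077·0.411843 = 0.066212

Final: 0.066212


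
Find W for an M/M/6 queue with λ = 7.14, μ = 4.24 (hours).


a = 1.6840; ρ = 0.2807; P₀ = 0.185541
Lq = P₀·a^c·ρ/(c!(1−ρ)²) = 0.003187
Wq = Lq/λ = 0.003187/7.14 = 0.0004464 hr
W = Wq + 1/μ = 0.0004464 + 0.23585 = 0.23630 hr

Final: 0.23630 hr


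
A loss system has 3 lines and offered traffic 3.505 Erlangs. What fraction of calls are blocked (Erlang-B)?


B(c,a) = (a^c/c!) / Σ_{k=0}^{c} a^k/k!
a^3/3! = 7.176502
Σ terms (k=0..3): 1.00000 + 3.50500 + 6.14251 + 7.17650 = 17.824015
B = 7.176502/17.824015 = 0.402631

Final: 0.402631


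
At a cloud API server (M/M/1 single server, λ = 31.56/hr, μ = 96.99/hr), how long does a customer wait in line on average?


ρ = 31.56/96.99 = 0.3254
Wq = ρ/(μ−λ) = 0.3254/(96.99 − 31.56) = 0.3254/65.43 = 0.004973 hr

Final: 0.004973 hr


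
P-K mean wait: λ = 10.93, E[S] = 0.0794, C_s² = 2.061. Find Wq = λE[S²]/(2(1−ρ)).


ρ = λ·E[S] = 10.93·0.0794 = 0.8678
E[S²] = E[S]²(1+C_s²) = 0.0794²·(1+2.061) = 0.019298
Wq = λ·E[S²]/(2(1−ρ)) = 10.93·0.019298/(2·0.1322) = 0.79800 hr

Final: 0.79800 hr


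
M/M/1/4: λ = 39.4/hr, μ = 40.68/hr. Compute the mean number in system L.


ρ = 39.4/40.68 = 0.9685
L = ρ[1 − (K+1)ρ^K + Kρ^(K+1)] / [(1−ρ)(1−ρ^(K+1))]
Numerator: 0.9685·(1 − 5·0.879956 + 4·0.852268) = 0.009000
Denominator: (0.03147)·(0.147732) = 0.004648
L = 0.009000/0.004648 = 1.9361

Final: 1.9361


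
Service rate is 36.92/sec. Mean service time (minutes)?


Mean service time = 1/μ = 1/36.92 second = 0.02709 second
In minutes: 0.02709 × 0.0166667 = 0.0004514 min

Final: 0.0004514 min


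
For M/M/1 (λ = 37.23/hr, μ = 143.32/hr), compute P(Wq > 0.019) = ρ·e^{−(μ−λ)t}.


ρ = 37.23/143.32 = 0.2598
P(Wq > t) = ρ·e^{−(μ−λ)t} = 0.2598·e^{−2.0157}
= 0.2598·0.133226 = 0.034608

Final: 0.034608


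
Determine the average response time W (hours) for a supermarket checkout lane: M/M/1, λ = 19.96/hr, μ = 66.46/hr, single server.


W = 1/(μ−λ) = 1/(66.46 − 19.96) = 1/46.50 = 0.02151 hr

Final: 0.02151 hr


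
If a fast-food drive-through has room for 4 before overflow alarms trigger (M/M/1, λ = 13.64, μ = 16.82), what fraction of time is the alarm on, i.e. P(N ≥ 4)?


ρ = 13.64/16.82 = 0.8109
P(N ≥ n) = ρ^n = 0.8109^4 = 0.432468

Final: 0.432468


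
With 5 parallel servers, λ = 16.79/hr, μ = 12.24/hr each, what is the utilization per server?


ρ = λ/(cμ) = 16.79/(5·12.24) = 16.79/61.20 = 0.2743

Final: 0.2743


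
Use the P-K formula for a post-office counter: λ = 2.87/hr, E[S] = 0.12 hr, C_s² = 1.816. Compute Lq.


ρ = λ·E[S] = 2.87·0.12 = 0.3444
Lq = ρ²(1+C_s²)/(2(1−ρ)) = 0.1186·(1+1.816)/(2·0.6556)
= 0.1186·2.8160/1.3112 = 0.25474

Final: 0.25474


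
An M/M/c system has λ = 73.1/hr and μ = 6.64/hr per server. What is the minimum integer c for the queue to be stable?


Stability requires cμ > λ ⇔ c > λ/μ.
λ/μ = 73.1/6.64 = 11.0090
Minimum integer c = ⌊11.0090⌋ + 1 = 12
Check: 12·6.64 = 79.68 > 73.1, while 11·6.64 = 73.04 ≤ 73.1

Final: 12 servers


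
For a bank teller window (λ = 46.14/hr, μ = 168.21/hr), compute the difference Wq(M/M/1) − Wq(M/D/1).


ρ = 46.14/168.21 = 0.2743
Wq(M/M/1) = ρ/(μ−λ) = 0.2743/122.07 = 0.002247 hr
Wq(M/D/1) = ρ/(2(μ−λ)) = 0.001124 hr
Savings = 0.002247 − 0.001124 = 0.001124 hr

Final: 0.001124 hr


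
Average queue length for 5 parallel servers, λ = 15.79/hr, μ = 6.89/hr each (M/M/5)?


a = λ/μ = 2.2917; ρ = a/5 = 0.4583
P₀ = 0.099546
Lq = P₀·a^c·ρ / (c!·(1−ρ)²) = 0.099546·63.21418·0.4583/(120·0.29339)
= 0.08192

Final: 0.08192


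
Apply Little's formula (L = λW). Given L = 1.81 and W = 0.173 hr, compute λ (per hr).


λ = L/W = 1.81/0.173 = 10.4624 /hr

Final: 10.4624 /hr


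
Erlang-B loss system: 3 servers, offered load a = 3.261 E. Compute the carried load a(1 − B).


B(3,3.261) = 0.376335 (Erlang-B)
Carried load = a(1 − B) = 3.261·(1 − 0.376335) = 3.261·0.623665 = 2.0338 E

Final: 2.0338 Erlangs


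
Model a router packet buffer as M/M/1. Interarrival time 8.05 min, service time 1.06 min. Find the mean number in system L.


λ = 60/8.05 = 7.4534 /hr
μ = 60/1.06 = 56.6038 /hr
ρ = λ/μ = 7.4534/56.6038 = 0.1317
L = ρ/(1−ρ) = 0.1317/0.8683 = 0.1516

Final: 0.1516


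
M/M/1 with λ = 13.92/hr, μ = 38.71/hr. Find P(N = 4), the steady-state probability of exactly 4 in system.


ρ = 13.92/38.71 = 0.3596
P_n = (1−ρ)·ρ^n = (1 − 0.3596)·0.3596^4 = 0.6404·0.016721 = 0.010708

Final: 0.010708


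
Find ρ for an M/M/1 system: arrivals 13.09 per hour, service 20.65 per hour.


ρ = λ/μ = 13.09/20.65 = 0.6339

Final: 0.6339


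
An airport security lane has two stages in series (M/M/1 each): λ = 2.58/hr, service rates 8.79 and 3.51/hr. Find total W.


Each node sees arrival rate λ = 2.58/hr (tandem ⇒ throughput preserved).
W₁ = 1/(μ₁−λ) = 1/(8.79−2.58) = 0.16103 hr
W₂ = 1/(μ₂−λ) = 1/(3.51−2.58) = 1.07527 hr
W_total = W₁ + W₂ = 0.16103 + 1.07527 = 1.23630 hr

Final: 1.23630 hr


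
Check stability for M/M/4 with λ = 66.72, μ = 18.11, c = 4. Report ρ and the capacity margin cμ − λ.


Total capacity cμ = 4·18.11 = 72.44/hr
ρ = λ/(cμ) = 66.72/72.44 = 0.9210
Stable ⇔ ρ < 1: YES
Spare capacity = cμ − λ = 72.44 − 66.72 = 5.72/hr

Final: ρ = 0.9210; stable; margin = 5.72/hr


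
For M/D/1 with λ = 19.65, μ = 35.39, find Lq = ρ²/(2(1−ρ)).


ρ = 19.65/35.39 = 0.5552
M/D/1: Lq = ρ²/(2(1−ρ)) = 0.3083/(2·0.4448) = 0.34659

Final: 0.34659


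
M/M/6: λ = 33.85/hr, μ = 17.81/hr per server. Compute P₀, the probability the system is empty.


a = λ/μ = 33.85/17.81 = 1.9006; ρ = a/c = 0.3168
Σ_{k=0}^{5} a^k/k! (terms k=0..5) = 1.00000 + 1.90062 + 1.80617 + 1.14428 + 0.54371 + 0.20668 = 6.60146
Tail: a^6/(6!(1−ρ)) = 47.13771/(720·0.6832) = 0.09582
P₀ = 1/(6.60146 + 0.09582) = 1/6.69728 = 0.149314

Final: 0.149314


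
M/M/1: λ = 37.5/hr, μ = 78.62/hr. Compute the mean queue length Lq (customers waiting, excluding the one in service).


ρ = 37.5/78.62 = 0.4770
Lq = ρ²/(1−ρ) = 0.2275/0.5230 = 0.4350

Final: 0.4350


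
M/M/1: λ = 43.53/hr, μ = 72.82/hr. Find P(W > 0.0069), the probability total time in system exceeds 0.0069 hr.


W ~ Exponential(μ−λ) for M/M/1.
μ − λ = 72.82 − 43.53 = 29.2900
P(W > t) = e^{−(μ−λ)t} = e^{−0.2021} = 0.817012

Final: 0.817012


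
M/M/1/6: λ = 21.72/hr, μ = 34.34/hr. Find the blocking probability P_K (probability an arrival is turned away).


ρ = λ/μ = 21.72/34.34 = 0.6325
P_K = (1−ρ)ρ^K/(1−ρ^(K+1)) = (0.3675·0.064026)/(1 − 0.040496)
= 0.023530/0.959504 = 0.024523

Final: 0.024523


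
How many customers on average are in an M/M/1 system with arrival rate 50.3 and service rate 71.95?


ρ = λ/μ = 50.3/71.95 = 0.6991
L = ρ/(1−ρ) = 0.6991/(1 − 0.6991) = 0.6991/0.3009 = 2.3233

Final: 2.3233


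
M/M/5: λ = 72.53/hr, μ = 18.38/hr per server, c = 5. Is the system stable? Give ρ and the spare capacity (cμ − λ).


Total capacity cμ = 5·18.38 = 91.90/hr
ρ = λ/(cμ) = 72.53/91.90 = 0.7892
Stable ⇔ ρ < 1: YES
Spare capacity = cμ − λ = 91.90 − 72.53 = 19.37/hr

Final: ρ = 0.7892; stable; margin = 19.37/hr


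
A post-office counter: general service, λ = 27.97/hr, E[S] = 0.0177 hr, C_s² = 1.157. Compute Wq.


ρ = λ·E[S] = 27.97·0.0177 = 0.4951
E[S²] = E[S]²(1+C_s²) = 0.0177²·(1+1.157) = 0.0006758
Wq = λ·E[S²]/(2(1−ρ)) = 27.97·0.0006758/(2·0.5049) = 0.01872 hr

Final: 0.01872 hr


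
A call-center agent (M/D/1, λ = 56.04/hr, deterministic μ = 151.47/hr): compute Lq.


ρ = 56.04/151.47 = 0.3700
M/D/1: Lq = ρ²/(2(1−ρ)) = 0.1369/(2·0.6300) = 0.10863

Final: 0.10863


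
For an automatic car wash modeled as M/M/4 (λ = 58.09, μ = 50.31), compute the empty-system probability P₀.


a = λ/μ = 58.09/50.31 = 1.1546; ρ = a/c = 0.2887
Σ_{k=0}^{3} a^k/k! (terms k=0..3) = 1.00000 + 1.15464 + 0.66660 + 0.25656 = 3.07780
Tail: a^4/(4!(1−ρ)) = 1.77741/(24·0.7113) = 0.10411
P₀ = 1/(3.07780 + 0.10411) = 1/3.18191 = 0.314276

Final: 0.314276


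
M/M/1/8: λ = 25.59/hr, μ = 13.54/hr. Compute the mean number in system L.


ρ = 25.59/13.54 = 1.8900
L = ρ[1 − (K+1)ρ^K + Kρ^(K+1)] / [(1−ρ)(1−ρ^(K+1))]
Numerator: 1.8900·(1 − 9·162.784471 + 8·307.655437) = 1884.632162
Denominator: (-0.8900)·(-306.655437) = 272.909750
L = 1884.632162/272.909750 = 6.9057

Final: 6.9057


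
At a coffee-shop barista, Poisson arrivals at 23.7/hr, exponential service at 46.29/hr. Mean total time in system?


W = 1/(μ−λ) = 1/(46.29 − 23.7) = 1/22.59 = 0.04427 hr

Final: 0.04427 hr


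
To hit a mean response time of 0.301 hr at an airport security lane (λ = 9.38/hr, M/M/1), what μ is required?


W = 1/(μ−λ) ⇒ μ − λ = 1/W = 1/0.301 = 3.3223
μ = λ + 1/W = 9.38 + 3.3223 = 12.7023 per hr

Final: 12.7023 /hr


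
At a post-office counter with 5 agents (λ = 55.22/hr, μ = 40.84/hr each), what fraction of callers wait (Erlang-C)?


a = λ/μ = 1.3521; ρ = a/5 = 0.2704
P₀ = 0.258460 (from M/M/c formula)
C(c,a) = [a^c/(c!(1−ρ))]·P₀ = [4.51911/(120·0.7296)]·0.258460
= 0.05162·0.258460 = 0.013341

Final: 0.013341


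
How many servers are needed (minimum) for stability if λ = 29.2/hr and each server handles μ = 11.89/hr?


Stability requires cμ > λ ⇔ c > λ/μ.
λ/μ = 29.2/11.89 = 2.4558
Minimum integer c = ⌊2.4558⌋ + 1 = 3
Check: 3·11.89 = 35.67 > 29.2, while 2·11.89 = 23.78 ≤ 29.2

Final: 3 servers


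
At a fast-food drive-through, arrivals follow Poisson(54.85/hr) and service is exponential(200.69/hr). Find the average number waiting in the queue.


ρ = 54.85/200.69 = 0.2733
Lq = ρ²/(1−ρ) = 0.07470/0.7267 = 0.1028

Final: 0.1028


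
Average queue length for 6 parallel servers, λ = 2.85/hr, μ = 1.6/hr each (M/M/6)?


a = λ/μ = 1.7812; ρ = a/6 = 0.2969
P₀ = 0.168305
Lq = P₀·a^c·ρ / (c!·(1−ρ)²) = 0.168305·31.94106·0.2969/(720·0.49438)
= 0.004484

Final: 0.004484


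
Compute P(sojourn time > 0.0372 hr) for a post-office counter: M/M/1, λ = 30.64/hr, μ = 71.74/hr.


W ~ Exponential(μ−λ) for M/M/1.
μ − λ = 71.74 − 30.64 = 41.1000
P(W > t) = e^{−(μ−λ)t} = e^{−1.5289} = 0.216770

Final: 0.216770


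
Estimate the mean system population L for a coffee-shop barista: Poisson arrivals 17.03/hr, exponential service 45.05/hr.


ρ = λ/μ = 17.03/45.05 = 0.3780
L = ρ/(1−ρ) = 0.3780/(1 − 0.3780) = 0.3780/0.6220 = 0.6078

Final: 0.6078


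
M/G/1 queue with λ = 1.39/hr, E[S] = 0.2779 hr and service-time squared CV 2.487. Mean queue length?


ρ = λ·E[S] = 1.39·0.2779 = 0.3863
Lq = ρ²(1+C_s²)/(2(1−ρ)) = 0.1492·(1+2.487)/(2·0.6137)
= 0.1492·3.4870/1.2274 = 0.42390

Final: 0.42390


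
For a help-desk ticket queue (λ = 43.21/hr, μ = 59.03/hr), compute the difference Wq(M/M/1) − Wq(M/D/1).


ρ = 43.21/59.03 = 0.7320
Wq(M/M/1) = ρ/(μ−λ) = 0.7320/15.82 = 0.04627 hr
Wq(M/D/1) = ρ/(2(μ−λ)) = 0.02314 hr
Savings = 0.04627 − 0.02314 = 0.02314 hr

Final: 0.02314 hr


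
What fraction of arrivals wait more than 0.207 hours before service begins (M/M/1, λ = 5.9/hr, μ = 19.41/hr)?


ρ = 5.9/19.41 = 0.3040
P(Wq > t) = ρ·e^{−(μ−λ)t} = 0.3040·e^{−2.7966}
= 0.3040·0.061019 = 0.018548

Final: 0.018548


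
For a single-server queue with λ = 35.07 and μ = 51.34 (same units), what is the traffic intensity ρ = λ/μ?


ρ = λ/μ = 35.07/51.34 = 0.6831

Final: 0.6831


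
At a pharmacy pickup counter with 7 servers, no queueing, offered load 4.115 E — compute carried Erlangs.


B(7,4.115) = 0.068725 (Erlang-B)
Carried load = a(1 − B) = 4.115·(1 − 0.068725) = 4.115·0.931275 = 3.8322 E

Final: 3.8322 Erlangs


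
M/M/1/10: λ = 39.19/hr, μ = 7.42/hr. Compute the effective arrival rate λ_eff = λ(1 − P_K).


ρ = 5.2817; P_K = (1−ρ)ρ^10/(1−ρ^11) = 0.810666
λ_eff = λ(1 − P_K) = 39.19·(1 − 0.810666) = 39.19·0.189334 = 7.4200 /hr

Final: 7.4200 /hr


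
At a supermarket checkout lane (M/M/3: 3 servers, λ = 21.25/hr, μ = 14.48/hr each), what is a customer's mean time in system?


a = 1.4675; ρ = 0.4892; P₀ = 0.218550
Lq = P₀·a^c·ρ/(c!(1−ρ)²) = 0.21583
Wq = Lq/λ = 0.21583/21.25 = 0.01016 hr
W = Wq + 1/μ = 0.01016 + 0.06906 = 0.07922 hr

Final: 0.07922 hr


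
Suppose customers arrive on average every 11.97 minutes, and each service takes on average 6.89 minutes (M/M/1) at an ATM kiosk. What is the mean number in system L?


λ = 60/11.97 = 5.0125 /hr
μ = 60/6.89 = 8.7083 /hr
ρ = λ/μ = 5.0125/8.7083 = 0.5756
L = ρ/(1−ρ) = 0.5756/0.4244 = 1.3563

Final: 1.3563


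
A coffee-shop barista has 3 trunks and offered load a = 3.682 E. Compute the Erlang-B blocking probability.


B(c,a) = (a^c/c!) / Σ_{k=0}^{c} a^k/k!
a^3/3! = 8.319555
Σ terms (k=0..3): 1.00000 + 3.68200 + 6.77856 + 8.31956 = 19.780117
B = 8.319555/19.780117 = 0.420602

Final: 0.420602


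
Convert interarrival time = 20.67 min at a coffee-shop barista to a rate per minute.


λ = 1/(interarrival time) in consistent units.
1 minute = 1 min, so λ = 1/20.67 = 0.04838 per minute

Final: 0.04838 /min


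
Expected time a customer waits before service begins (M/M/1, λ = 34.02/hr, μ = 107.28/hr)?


ρ = 34.02/107.28 = 0.3171
Wq = ρ/(μ−λ) = 0.3171/(107.28 − 34.02) = 0.3171/73.26 = 0.004329 hr

Final: 0.004329 hr


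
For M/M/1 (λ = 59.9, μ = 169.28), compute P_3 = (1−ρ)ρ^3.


ρ = 59.9/169.28 = 0.3539
P_n = (1−ρ)·ρ^n = (1 − 0.3539)·0.3539^3 = 0.6461·0.044306 = 0.028628

Final: 0.028628


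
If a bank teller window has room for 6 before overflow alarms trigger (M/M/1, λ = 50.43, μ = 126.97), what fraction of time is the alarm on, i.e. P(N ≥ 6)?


ρ = 50.43/126.97 = 0.3972
P(N ≥ n) = ρ^n = 0.3972^6 = 0.003926

Final: 0.003926


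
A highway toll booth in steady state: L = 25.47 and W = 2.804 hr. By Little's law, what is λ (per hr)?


λ = L/W = 25.47/2.804 = 9.0835 /hr

Final: 9.0835 /hr


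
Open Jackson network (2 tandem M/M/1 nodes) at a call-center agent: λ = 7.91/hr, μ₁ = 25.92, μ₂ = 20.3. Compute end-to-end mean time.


Each node sees arrival rate λ = 7.91/hr (tandem ⇒ throughput preserved).
W₁ = 1/(μ₁−λ) = 1/(25.92−7.91) = 0.05552 hr
W₂ = 1/(μ₂−λ) = 1/(20.3−7.91) = 0.08071 hr
W_total = W₁ + W₂ = 0.05552 + 0.08071 = 0.13623 hr

Final: 0.13623 hr


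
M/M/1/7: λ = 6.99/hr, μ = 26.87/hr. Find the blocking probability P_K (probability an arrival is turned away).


ρ = λ/μ = 6.99/26.87 = 0.2601
P_K = (1−ρ)ρ^K/(1−ρ^(K+1)) = (0.7399·0.00008062)/(1 − 0.00002097)
= 0.00005965/0.999979 = 0.00005965

Final: 0.00005965


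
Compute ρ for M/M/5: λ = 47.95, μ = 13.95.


ρ = λ/(cμ) = 47.95/(5·13.95) = 47.95/69.75 = 0.6875

Final: 0.6875


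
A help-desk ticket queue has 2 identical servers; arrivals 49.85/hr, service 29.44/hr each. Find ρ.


ρ = λ/(cμ) = 49.85/(2·29.44) = 49.85/58.88 = 0.8466

Final: 0.8466


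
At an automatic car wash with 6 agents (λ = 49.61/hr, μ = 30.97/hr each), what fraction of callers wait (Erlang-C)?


a = λ/μ = 1.6019; ρ = a/6 = 0.2670
P₀ = 0.201443 (from M/M/c formula)
C(c,a) = [a^c/(c!(1−ρ))]·P₀ = [16.89539/(720·0.7330)]·0.201443
= 0.03201·0.201443 = 0.006449

Final: 0.006449


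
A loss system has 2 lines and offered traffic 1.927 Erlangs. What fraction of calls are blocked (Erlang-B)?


B(c,a) = (a^c/c!) / Σ_{k=0}^{c} a^k/k!
a^2/2! = 1.856665
Σ terms (k=0..2): 1.00000 + 1.92700 + 1.85666 = 4.783665
B = 1.856665/4.783665 = 0.388126

Final: 0.388126


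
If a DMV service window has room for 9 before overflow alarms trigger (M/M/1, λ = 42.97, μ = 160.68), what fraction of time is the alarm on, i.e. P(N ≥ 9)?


ρ = 42.97/160.68 = 0.2674
P(N ≥ n) = ρ^n = 0.2674^9 = 0.000006996

Final: 0.000006996


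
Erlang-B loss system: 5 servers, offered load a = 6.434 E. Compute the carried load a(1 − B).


B(5,6.434) = 0.389645 (Erlang-B)
Carried load = a(1 − B) = 6.434·(1 − 0.389645) = 6.434·0.610355 = 3.9270 E

Final: 3.9270 Erlangs


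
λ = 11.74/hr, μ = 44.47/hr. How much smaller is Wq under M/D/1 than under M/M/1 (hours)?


ρ = 11.74/44.47 = 0.2640
Wq(M/M/1) = ρ/(μ−λ) = 0.2640/32.73 = 0.008066 hr
Wq(M/D/1) = ρ/(2(μ−λ)) = 0.004033 hr
Savings = 0.008066 − 0.004033 = 0.004033 hr

Final: 0.004033 hr


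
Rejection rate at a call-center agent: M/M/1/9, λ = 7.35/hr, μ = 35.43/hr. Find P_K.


ρ = λ/μ = 7.35/35.43 = 0.2075
P_K = (1−ρ)ρ^K/(1−ρ^(K+1)) = (0.7925·0.0000007116)/(1 − 0.0000001476)
= 0.0000005640/1.000000 = 0.0000005640

Final: 0.0000005640


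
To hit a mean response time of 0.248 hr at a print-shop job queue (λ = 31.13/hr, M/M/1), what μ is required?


W = 1/(μ−λ) ⇒ μ − λ = 1/W = 1/0.248 = 4.0323
μ = λ + 1/W = 31.13 + 4.0323 = 35.1623 per hr

Final: 35.1623 /hr


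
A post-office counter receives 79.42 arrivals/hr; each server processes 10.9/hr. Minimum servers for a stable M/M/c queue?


Stability requires cμ > λ ⇔ c > λ/μ.
λ/μ = 79.42/10.9 = 7.2862
Minimum integer c = ⌊7.2862⌋ + 1 = 8
Check: 8·10.9 = 87.20 > 79.42, while 7·10.9 = 76.30 ≤ 79.42

Final: 8 servers


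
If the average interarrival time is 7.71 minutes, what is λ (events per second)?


λ = 1/(interarrival time) in consistent units.
1 second = 0.0166667 min, so λ = 0.0166667/7.71 = 0.002162 per second

Final: 0.002162 /sec


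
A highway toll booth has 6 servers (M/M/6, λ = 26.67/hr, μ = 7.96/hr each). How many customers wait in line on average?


a = λ/μ = 3.3505; ρ = a/6 = 0.5584
P₀ = 0.033955
Lq = P₀·a^c·ρ / (c!·(1−ρ)²) = 0.033955·1414.68480·0.5584/(720·0.19500)
= 0.19106

Final: 0.19106


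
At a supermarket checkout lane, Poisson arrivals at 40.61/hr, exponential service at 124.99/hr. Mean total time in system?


W = 1/(μ−λ) = 1/(124.99 − 40.61) = 1/84.38 = 0.01185 hr

Final: 0.01185 hr


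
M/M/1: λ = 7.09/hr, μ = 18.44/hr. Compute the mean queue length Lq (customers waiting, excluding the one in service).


ρ = 7.09/18.44 = 0.3845
Lq = ρ²/(1−ρ) = 0.1478/0.6155 = 0.2402

Final: 0.2402


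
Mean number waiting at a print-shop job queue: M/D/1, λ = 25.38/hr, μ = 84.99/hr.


ρ = 25.38/84.99 = 0.2986
M/D/1: Lq = ρ²/(2(1−ρ)) = 0.08918/(2·0.7014) = 0.06357

Final: 0.06357


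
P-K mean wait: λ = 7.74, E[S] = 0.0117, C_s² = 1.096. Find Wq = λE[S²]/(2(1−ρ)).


ρ = λ·E[S] = 7.74·0.0117 = 0.09056
E[S²] = E[S]²(1+C_s²) = 0.0117²·(1+1.096) = 0.0002869
Wq = λ·E[S²]/(2(1−ρ)) = 7.74·0.0002869/(2·0.9094) = 0.001221 hr

Final: 0.001221 hr


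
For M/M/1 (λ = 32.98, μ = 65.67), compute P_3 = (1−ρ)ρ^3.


ρ = 32.98/65.67 = 0.5022
P_n = (1−ρ)·ρ^n = (1 − 0.5022)·0.5022^3 = 0.4978·0.126663 = 0.063052

Final: 0.063052


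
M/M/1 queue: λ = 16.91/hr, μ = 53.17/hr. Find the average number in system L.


ρ = λ/μ = 16.91/53.17 = 0.3180
L = ρ/(1−ρ) = 0.3180/(1 − 0.3180) = 0.3180/0.6820 = 0.4664

Final: 0.4664


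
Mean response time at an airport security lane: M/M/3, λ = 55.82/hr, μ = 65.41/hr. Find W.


a = 0.8534; ρ = 0.2845; P₀ = 0.423319
Lq = P₀·a^c·ρ/(c!(1−ρ)²) = 0.02436
Wq = Lq/λ = 0.02436/55.82 = 0.0004364 hr
W = Wq + 1/μ = 0.0004364 + 0.01529 = 0.01572 hr

Final: 0.01572 hr


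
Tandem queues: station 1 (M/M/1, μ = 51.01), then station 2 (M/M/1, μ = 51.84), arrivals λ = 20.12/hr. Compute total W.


Each node sees arrival rate λ = 20.12/hr (tandem ⇒ throughput preserved).
W₁ = 1/(μ₁−λ) = 1/(51.01−20.12) = 0.03237 hr
W₂ = 1/(μ₂−λ) = 1/(51.84−20.12) = 0.03153 hr
W_total = W₁ + W₂ = 0.03237 + 0.03153 = 0.06390 hr

Final: 0.06390 hr


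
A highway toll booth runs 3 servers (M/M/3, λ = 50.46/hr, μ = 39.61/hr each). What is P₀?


a = λ/μ = 50.46/39.61 = 1.2739; ρ = a/c = 0.4246
Σ_{k=0}^{2} a^k/k! (terms k=0..2) = 1.00000 + 1.27392 + 0.81144 = 3.08536
Tail: a^3/(3!(1−ρ)) = 2.06741/(6·0.5754) = 0.59888
P₀ = 1/(3.08536 + 0.59888) = 1/3.68423 = 0.271427

Final: 0.271427


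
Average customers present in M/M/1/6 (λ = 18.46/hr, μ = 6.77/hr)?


ρ = 18.46/6.77 = 2.7267
L = ρ[1 − (K+1)ρ^K + Kρ^(K+1)] / [(1−ρ)(1−ρ^(K+1))]
Numerator: 2.7267·(1 − 7·411.015470 + 6·1120.730513) = 10493.227856
Denominator: (-1.7267)·(-1119.730513) = 1933.478537
L = 10493.227856/1933.478537 = 5.4271

Final: 5.4271


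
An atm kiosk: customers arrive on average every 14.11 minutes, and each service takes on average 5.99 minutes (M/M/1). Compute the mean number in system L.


λ = 60/14.11 = 4.2523 /hr
μ = 60/5.99 = 10.0167 /hr
ρ = λ/μ = 4.2523/10.0167 = 0.4245
L = ρ/(1−ρ) = 0.4245/0.5755 = 0.7377

Final: 0.7377


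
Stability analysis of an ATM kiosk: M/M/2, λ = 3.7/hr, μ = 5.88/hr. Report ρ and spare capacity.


Total capacity cμ = 2·5.88 = 11.76/hr
ρ = λ/(cμ) = 3.7/11.76 = 0.3146
Stable ⇔ ρ < 1: YES
Spare capacity = cμ − λ = 11.76 − 3.7 = 8.06/hr

Final: ρ = 0.3146; stable; margin = 8.06/hr


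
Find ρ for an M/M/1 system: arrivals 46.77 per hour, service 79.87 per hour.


ρ = λ/μ = 46.77/79.87 = 0.5856

Final: 0.5856


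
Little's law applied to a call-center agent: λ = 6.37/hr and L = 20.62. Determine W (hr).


W = L/λ = 20.62/6.37 = 3.2370 hr

Final: 3.2370 hr


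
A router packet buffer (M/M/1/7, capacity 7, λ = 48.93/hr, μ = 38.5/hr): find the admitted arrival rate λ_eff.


ρ = 1.2709; P_K = (1−ρ)ρ^7/(1−ρ^8) = 0.249873
λ_eff = λ(1 − P_K) = 48.93·(1 − 0.249873) = 48.93·0.750127 = 36.7037 /hr

Final: 36.7037 /hr


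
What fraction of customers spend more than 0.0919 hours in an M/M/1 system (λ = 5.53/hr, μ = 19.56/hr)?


W ~ Exponential(μ−λ) for M/M/1.
μ − λ = 19.56 − 5.53 = 14.0300
P(W > t) = e^{−(μ−λ)t} = e^{−1.2894} = 0.275448

Final: 0.275448


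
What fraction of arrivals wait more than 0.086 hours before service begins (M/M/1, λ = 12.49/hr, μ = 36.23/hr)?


ρ = 12.49/36.23 = 0.3447
P(Wq > t) = ρ·e^{−(μ−λ)t} = 0.3447·e^{−2.0416}
= 0.3447·0.129816 = 0.044753

Final: 0.044753


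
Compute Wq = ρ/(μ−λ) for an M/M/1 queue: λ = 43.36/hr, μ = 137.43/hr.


ρ = 43.36/137.43 = 0.3155
Wq = ρ/(μ−λ) = 0.3155/(137.43 − 43.36) = 0.3155/94.07 = 0.003354 hr

Final: 0.003354 hr


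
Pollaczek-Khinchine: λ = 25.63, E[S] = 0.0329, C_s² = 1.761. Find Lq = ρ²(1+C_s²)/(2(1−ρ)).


ρ = λ·E[S] = 25.63·0.0329 = 0.8432
Lq = ρ²(1+C_s²)/(2(1−ρ)) = 0.7110·(1+1.761)/(2·0.1568)
= 0.7110·2.7610/0.3135 = 6.26115

Final: 6.26115


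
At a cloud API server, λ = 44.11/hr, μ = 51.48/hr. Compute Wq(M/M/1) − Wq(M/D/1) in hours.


ρ = 44.11/51.48 = 0.8568
Wq(M/M/1) = ρ/(μ−λ) = 0.8568/7.37 = 0.11626 hr
Wq(M/D/1) = ρ/(2(μ−λ)) = 0.05813 hr
Savings = 0.11626 − 0.05813 = 0.05813 hr

Final: 0.05813 hr


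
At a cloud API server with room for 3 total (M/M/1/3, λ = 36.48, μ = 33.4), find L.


ρ = 36.48/33.4 = 1.0922
L = ρ[1 − (K+1)ρ^K + Kρ^(K+1)] / [(1−ρ)(1−ρ^(K+1))]
Numerator: 1.0922·(1 − 4·1.302942 + 3·1.423094) = 0.062816
Denominator: (-0.09222)·(-0.423094) = 0.039016
L = 0.062816/0.039016 = 1.6100

Final: 1.6100


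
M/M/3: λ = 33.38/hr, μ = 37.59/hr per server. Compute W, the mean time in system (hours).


a = 0.8880; ρ = 0.2960; P₀ = 0.408488
Lq = P₀·a^c·ρ/(c!(1−ρ)²) = 0.02847
Wq = Lq/λ = 0.02847/33.38 = 0.0008530 hr
W = Wq + 1/μ = 0.0008530 + 0.02660 = 0.02746 hr

Final: 0.02746 hr


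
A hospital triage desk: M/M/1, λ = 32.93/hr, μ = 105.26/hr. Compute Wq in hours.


ρ = 32.93/105.26 = 0.3128
Wq = ρ/(μ−λ) = 0.3128/(105.26 − 32.93) = 0.3128/72.33 = 0.004325 hr

Final: 0.004325 hr


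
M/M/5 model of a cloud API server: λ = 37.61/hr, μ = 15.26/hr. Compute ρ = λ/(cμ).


ρ = λ/(cμ) = 37.61/(5·15.26) = 37.61/76.30 = 0.4929

Final: 0.4929


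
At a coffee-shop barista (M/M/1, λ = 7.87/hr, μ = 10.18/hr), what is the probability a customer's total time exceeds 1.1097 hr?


W ~ Exponential(μ−λ) for M/M/1.
μ − λ = 10.18 − 7.87 = 2.3100
P(W > t) = e^{−(μ−λ)t} = e^{−2.5634} = 0.077042

Final: 0.077042


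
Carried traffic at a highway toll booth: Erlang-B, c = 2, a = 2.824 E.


B(2,2.824) = 0.510465 (Erlang-B)
Carried load = a(1 − B) = 2.824·(1 − 0.510465) = 2.824·0.489535 = 1.3824 E

Final: 1.3824 Erlangs


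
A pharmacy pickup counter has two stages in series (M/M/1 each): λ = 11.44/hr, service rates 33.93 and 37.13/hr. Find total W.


Each node sees arrival rate λ = 11.44/hr (tandem ⇒ throughput preserved).
W₁ = 1/(μ₁−λ) = 1/(33.93−11.44) = 0.04446 hr
W₂ = 1/(μ₂−λ) = 1/(37.13−11.44) = 0.03893 hr
W_total = W₁ + W₂ = 0.04446 + 0.03893 = 0.08339 hr

Final: 0.08339 hr


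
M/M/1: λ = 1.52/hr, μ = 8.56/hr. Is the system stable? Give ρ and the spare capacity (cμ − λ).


Total capacity cμ = 1·8.56 = 8.56/hr
ρ = λ/(cμ) = 1.52/8.56 = 0.1776
Stable ⇔ ρ < 1: YES
Spare capacity = cμ − λ = 8.56 − 1.52 = 7.04/hr

Final: ρ = 0.1776; stable; margin = 7.04/hr


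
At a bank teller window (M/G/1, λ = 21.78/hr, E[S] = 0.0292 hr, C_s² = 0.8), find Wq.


ρ = λ·E[S] = 21.78·0.0292 = 0.6360
E[S²] = E[S]²(1+C_s²) = 0.0292²·(1+0.8) = 0.001535
Wq = λ·E[S²]/(2(1−ρ)) = 21.78·0.001535/(2·0.3640) = 0.04591 hr

Final: 0.04591 hr


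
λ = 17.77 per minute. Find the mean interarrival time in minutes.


Mean interarrival time = 1/λ = 1/17.77 minute = 0.05627 minute
In minutes: 0.05627 × 1 = 0.05627 min

Final: 0.05627 min


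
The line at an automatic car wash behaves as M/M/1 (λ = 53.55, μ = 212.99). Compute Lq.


ρ = 53.55/212.99 = 0.2514
Lq = ρ²/(1−ρ) = 0.06321/0.7486 = 0.08444

Final: 0.08444


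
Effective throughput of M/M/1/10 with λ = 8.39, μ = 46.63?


ρ = 0.1799; P_K = (1−ρ)ρ^10/(1−ρ^11) = 0.00000002916
λ_eff = λ(1 − P_K) = 8.39·(1 − 0.00000002916) = 8.39·1.000000 = 8.3900 /hr

Final: 8.3900 /hr


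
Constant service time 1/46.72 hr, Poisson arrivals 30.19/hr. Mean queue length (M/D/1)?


ρ = 30.19/46.72 = 0.6462
M/D/1: Lq = ρ²/(2(1−ρ)) = 0.4176/(2·0.3538) = 0.59009

Final: 0.59009


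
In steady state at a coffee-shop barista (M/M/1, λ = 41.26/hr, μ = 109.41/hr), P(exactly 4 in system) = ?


ρ = 41.26/109.41 = 0.3771
P_n = (1−ρ)·ρ^n = (1 − 0.3771)·0.3771^4 = 0.6229·0.020225 = 0.012598

Final: 0.012598


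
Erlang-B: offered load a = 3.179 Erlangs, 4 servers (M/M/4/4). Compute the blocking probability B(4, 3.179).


B(c,a) = (a^c/c!) / Σ_{k=0}^{c} a^k/k!
a^4/4! = 4.255503
Σ terms (k=0..4): 1.00000 + 3.17900 + 5.05302 + 5.35452 + 4.25550 = 18.842041
B = 4.255503/18.842041 = 0.225851

Final: 0.225851


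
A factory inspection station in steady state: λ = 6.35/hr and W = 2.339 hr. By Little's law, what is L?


L = λW = 6.35·2.339 = 14.8526

Final: 14.8526


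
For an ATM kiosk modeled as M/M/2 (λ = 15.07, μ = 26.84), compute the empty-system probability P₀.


a = λ/μ = 15.07/26.84 = 0.5615; ρ = a/c = 0.2807
Σ_{k=0}^{1} a^k/k! (terms k=0..1) = 1.00000 + 0.56148 = 1.56148
Tail: a^2/(2!(1−ρ)) = 0.31525/(2·0.7193) = 0.21915
P₀ = 1/(1.56148 + 0.21915) = 1/1.78063 = 0.561600

Final: 0.561600


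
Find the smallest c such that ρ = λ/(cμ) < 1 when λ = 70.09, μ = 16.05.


Stability requires cμ > λ ⇔ c > λ/μ.
λ/μ = 70.09/16.05 = 4.3670
Minimum integer c = ⌊4.3670⌋ + 1 = 5
Check: 5·16.05 = 80.25 > 70.09, while 4·16.05 = 64.20 ≤ 70.09

Final: 5 servers


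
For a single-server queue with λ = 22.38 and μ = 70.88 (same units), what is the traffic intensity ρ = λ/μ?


ρ = λ/μ = 22.38/70.88 = 0.3157

Final: 0.3157


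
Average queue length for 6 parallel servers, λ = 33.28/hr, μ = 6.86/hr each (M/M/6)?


a = λ/μ = 4.8513; ρ = a/6 = 0.8086
P₀ = 0.005659
Lq = P₀·a^c·ρ / (c!·(1−ρ)²) = 0.005659·13036.32597·0.8086/(720·0.03665)
= 2.26050

Final: 2.26050


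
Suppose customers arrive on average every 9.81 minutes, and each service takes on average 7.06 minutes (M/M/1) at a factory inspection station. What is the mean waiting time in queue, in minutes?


λ = 60/9.81 = 6.1162 /hr
μ = 60/7.06 = 8.4986 /hr
ρ = λ/μ = 6.1162/8.4986 = 0.7197
Wq = ρ/(μ−λ) = 0.7197/(8.4986−6.1162) = 0.30208 hr
In minutes: 0.30208·60 = 18.125 min

Final: 18.125 min


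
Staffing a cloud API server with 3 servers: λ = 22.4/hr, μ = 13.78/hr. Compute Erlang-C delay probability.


a = λ/μ = 1.6255; ρ = a/3 = 0.5418
P₀ = 0.181511 (from M/M/c formula)
C(c,a) = [a^c/(c!(1−ρ))]·P₀ = [4.29533/(6·0.4582)]·0.181511
= 1.56256·0.181511 = 0.283622

Final: 0.283622


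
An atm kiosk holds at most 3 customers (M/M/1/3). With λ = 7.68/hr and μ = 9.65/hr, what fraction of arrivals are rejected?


ρ = λ/μ = 7.68/9.65 = 0.7959
P_K = (1−ρ)ρ^K/(1−ρ^(K+1)) = (0.2041·0.504083)/(1 − 0.401177)
= 0.102906/0.598823 = 0.171847

Final: 0.171847


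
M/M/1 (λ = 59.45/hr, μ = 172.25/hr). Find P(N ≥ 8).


ρ = 59.45/172.25 = 0.3451
P(N ≥ n) = ρ^n = 0.3451^8 = 0.0002013

Final: 0.0002013


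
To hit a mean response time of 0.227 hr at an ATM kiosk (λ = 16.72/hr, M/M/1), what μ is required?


W = 1/(μ−λ) ⇒ μ − λ = 1/W = 1/0.227 = 4.4053
μ = λ + 1/W = 16.72 + 4.4053 = 21.1253 per hr

Final: 21.1253 /hr


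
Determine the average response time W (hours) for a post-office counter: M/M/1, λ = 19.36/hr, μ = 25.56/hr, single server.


W = 1/(μ−λ) = 1/(25.56 − 19.36) = 1/6.20 = 0.1613 hr

Final: 0.1613 hr


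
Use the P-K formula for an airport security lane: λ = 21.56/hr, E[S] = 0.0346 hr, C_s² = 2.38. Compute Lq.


ρ = λ·E[S] = 21.56·0.0346 = 0.7460
Lq = ρ²(1+C_s²)/(2(1−ρ)) = 0.5565·(1+2.38)/(2·0.2540)
= 0.5565·3.3800/0.5080 = 3.70222

Final: 3.70222


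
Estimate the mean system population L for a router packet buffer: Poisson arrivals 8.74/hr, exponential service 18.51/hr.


ρ = λ/μ = 8.74/18.51 = 0.4722
L = ρ/(1−ρ) = 0.4722/(1 − 0.4722) = 0.4722/0.5278 = 0.8946

Final: 0.8946


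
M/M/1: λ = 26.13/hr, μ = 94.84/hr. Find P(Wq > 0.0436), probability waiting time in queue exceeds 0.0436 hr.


ρ = 26.13/94.84 = 0.2755
P(Wq > t) = ρ·e^{−(μ−λ)t} = 0.2755·e^{−2.9958}
= 0.2755·0.049999 = 0.013776

Final: 0.013776


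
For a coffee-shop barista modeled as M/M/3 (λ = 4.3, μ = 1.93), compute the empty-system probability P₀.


a = λ/μ = 4.3/1.93 = 2.2280; ρ = a/c = 0.7427
Σ_{k=0}^{2} a^k/k! (terms k=0..2) = 1.00000 + 2.22798 + 2.48195 = 5.70993
Tail: a^3/(3!(1−ρ)) = 11.05945/(6·0.2573) = 7.16266
P₀ = 1/(5.70993 + 7.16266) = 1/12.87259 = 0.077684

Final: 0.077684


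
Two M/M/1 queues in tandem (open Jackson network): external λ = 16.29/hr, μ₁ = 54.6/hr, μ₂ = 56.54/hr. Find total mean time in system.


Each node sees arrival rate λ = 16.29/hr (tandem ⇒ throughput preserved).
W₁ = 1/(μ₁−λ) = 1/(54.6−16.29) = 0.02610 hr
W₂ = 1/(μ₂−λ) = 1/(56.54−16.29) = 0.02484 hr
W_total = W₁ + W₂ = 0.02610 + 0.02484 = 0.05095 hr

Final: 0.05095 hr


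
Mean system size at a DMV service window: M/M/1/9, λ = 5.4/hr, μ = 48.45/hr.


ρ = 5.4/48.45 = 0.1115
L = ρ[1 − (K+1)ρ^K + Kρ^(K+1)] / [(1−ρ)(1−ρ^(K+1))]
Numerator: 0.1115·(1 − 10·0.000000002654 + 9·2.958e-10) = 0.111455
Denominator: (0.8885)·(1.000000) = 0.888545
L = 0.111455/0.888545 = 0.1254

Final: 0.1254


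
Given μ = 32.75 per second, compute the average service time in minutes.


Mean service time = 1/μ = 1/32.75 second = 0.03053 second
In minutes: 0.03053 × 0.0166667 = 0.0005089 min

Final: 0.0005089 min


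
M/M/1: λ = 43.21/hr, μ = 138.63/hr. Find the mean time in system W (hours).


W = 1/(μ−λ) = 1/(138.63 − 43.21) = 1/95.42 = 0.01048 hr

Final: 0.01048 hr


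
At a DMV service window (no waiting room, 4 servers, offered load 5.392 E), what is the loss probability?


B(c,a) = (a^c/c!) / Σ_{k=0}^{c} a^k/k!
a^4/4! = 35.219914
Σ terms (k=0..4): 1.00000 + 5.39200 + 14.53683 + 26.12753 + 35.21991 = 82.276279
B = 35.219914/82.276279 = 0.428069

Final: 0.428069
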